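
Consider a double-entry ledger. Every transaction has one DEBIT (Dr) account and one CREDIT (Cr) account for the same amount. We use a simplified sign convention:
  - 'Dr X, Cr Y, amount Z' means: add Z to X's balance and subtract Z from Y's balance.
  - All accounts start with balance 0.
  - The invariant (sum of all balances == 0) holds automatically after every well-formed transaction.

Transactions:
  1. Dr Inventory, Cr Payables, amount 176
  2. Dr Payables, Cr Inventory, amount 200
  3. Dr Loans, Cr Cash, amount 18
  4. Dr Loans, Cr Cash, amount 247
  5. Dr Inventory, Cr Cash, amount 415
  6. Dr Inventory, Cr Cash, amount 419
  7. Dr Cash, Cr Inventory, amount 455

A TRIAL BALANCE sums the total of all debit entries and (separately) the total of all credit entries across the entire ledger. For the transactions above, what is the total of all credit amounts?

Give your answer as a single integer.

Answer: 1930

Derivation:
Txn 1: credit+=176
Txn 2: credit+=200
Txn 3: credit+=18
Txn 4: credit+=247
Txn 5: credit+=415
Txn 6: credit+=419
Txn 7: credit+=455
Total credits = 1930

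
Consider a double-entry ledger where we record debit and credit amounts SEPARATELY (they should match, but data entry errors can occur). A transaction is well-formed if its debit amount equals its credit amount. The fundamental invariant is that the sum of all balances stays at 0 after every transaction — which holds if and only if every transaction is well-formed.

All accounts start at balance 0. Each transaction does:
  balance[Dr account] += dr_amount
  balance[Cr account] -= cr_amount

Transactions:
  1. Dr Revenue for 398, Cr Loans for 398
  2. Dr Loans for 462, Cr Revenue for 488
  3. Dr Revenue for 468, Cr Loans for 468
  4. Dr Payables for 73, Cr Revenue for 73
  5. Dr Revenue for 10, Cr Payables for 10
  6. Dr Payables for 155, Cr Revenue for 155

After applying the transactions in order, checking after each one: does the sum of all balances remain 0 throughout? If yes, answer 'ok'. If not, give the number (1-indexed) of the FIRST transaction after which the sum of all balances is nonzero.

After txn 1: dr=398 cr=398 sum_balances=0
After txn 2: dr=462 cr=488 sum_balances=-26
After txn 3: dr=468 cr=468 sum_balances=-26
After txn 4: dr=73 cr=73 sum_balances=-26
After txn 5: dr=10 cr=10 sum_balances=-26
After txn 6: dr=155 cr=155 sum_balances=-26

Answer: 2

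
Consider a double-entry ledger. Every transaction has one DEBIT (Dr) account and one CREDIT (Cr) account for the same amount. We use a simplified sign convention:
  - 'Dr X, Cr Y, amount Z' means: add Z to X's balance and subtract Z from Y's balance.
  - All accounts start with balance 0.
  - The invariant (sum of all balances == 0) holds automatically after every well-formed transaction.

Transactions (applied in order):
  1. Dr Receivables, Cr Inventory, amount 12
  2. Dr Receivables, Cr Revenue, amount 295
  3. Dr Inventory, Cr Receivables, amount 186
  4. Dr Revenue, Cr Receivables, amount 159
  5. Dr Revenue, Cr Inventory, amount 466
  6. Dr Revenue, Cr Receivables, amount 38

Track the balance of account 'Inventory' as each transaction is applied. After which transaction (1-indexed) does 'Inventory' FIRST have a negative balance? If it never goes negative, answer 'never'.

After txn 1: Inventory=-12

Answer: 1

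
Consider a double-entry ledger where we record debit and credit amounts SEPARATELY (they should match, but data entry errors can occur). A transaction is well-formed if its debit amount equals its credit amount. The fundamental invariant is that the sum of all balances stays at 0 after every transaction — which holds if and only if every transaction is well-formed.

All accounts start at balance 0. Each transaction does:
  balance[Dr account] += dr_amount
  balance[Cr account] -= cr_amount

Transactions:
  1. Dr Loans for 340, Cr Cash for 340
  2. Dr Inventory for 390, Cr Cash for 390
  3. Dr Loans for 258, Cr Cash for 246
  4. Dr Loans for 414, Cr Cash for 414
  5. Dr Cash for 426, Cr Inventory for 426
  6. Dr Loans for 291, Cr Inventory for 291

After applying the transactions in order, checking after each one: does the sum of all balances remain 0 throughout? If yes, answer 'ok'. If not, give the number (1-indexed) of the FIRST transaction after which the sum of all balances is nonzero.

Answer: 3

Derivation:
After txn 1: dr=340 cr=340 sum_balances=0
After txn 2: dr=390 cr=390 sum_balances=0
After txn 3: dr=258 cr=246 sum_balances=12
After txn 4: dr=414 cr=414 sum_balances=12
After txn 5: dr=426 cr=426 sum_balances=12
After txn 6: dr=291 cr=291 sum_balances=12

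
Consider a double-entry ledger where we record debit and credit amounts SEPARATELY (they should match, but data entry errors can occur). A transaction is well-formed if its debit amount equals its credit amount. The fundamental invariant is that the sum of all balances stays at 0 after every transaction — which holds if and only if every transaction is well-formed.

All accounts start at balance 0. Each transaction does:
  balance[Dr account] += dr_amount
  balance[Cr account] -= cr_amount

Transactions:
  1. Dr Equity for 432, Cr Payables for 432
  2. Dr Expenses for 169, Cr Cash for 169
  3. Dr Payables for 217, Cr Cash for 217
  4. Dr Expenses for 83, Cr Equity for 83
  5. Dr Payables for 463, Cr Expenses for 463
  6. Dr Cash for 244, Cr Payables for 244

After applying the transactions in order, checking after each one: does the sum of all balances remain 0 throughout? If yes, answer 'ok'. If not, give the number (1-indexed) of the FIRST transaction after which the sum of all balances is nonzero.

After txn 1: dr=432 cr=432 sum_balances=0
After txn 2: dr=169 cr=169 sum_balances=0
After txn 3: dr=217 cr=217 sum_balances=0
After txn 4: dr=83 cr=83 sum_balances=0
After txn 5: dr=463 cr=463 sum_balances=0
After txn 6: dr=244 cr=244 sum_balances=0

Answer: ok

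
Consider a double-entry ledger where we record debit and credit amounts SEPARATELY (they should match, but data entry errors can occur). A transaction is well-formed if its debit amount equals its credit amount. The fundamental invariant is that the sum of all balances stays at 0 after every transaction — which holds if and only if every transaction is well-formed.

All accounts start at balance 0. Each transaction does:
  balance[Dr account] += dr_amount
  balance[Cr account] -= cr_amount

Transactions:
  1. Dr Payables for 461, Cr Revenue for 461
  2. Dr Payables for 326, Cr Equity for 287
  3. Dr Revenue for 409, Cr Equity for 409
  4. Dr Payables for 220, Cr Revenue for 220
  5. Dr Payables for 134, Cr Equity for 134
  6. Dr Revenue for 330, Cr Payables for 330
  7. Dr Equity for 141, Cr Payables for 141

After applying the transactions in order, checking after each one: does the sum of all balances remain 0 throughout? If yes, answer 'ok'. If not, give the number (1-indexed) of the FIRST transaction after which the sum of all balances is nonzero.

Answer: 2

Derivation:
After txn 1: dr=461 cr=461 sum_balances=0
After txn 2: dr=326 cr=287 sum_balances=39
After txn 3: dr=409 cr=409 sum_balances=39
After txn 4: dr=220 cr=220 sum_balances=39
After txn 5: dr=134 cr=134 sum_balances=39
After txn 6: dr=330 cr=330 sum_balances=39
After txn 7: dr=141 cr=141 sum_balances=39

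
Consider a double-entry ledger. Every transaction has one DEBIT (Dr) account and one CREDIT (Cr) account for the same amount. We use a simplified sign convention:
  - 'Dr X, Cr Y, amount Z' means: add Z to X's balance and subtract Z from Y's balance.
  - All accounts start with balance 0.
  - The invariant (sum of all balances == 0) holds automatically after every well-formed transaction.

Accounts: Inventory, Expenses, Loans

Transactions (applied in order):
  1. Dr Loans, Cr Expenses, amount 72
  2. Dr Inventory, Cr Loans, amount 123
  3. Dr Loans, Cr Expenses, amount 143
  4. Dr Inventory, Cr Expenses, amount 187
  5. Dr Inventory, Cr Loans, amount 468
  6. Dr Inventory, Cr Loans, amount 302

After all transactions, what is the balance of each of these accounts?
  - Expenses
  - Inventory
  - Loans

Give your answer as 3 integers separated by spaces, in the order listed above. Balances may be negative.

Answer: -402 1080 -678

Derivation:
After txn 1 (Dr Loans, Cr Expenses, amount 72): Expenses=-72 Loans=72
After txn 2 (Dr Inventory, Cr Loans, amount 123): Expenses=-72 Inventory=123 Loans=-51
After txn 3 (Dr Loans, Cr Expenses, amount 143): Expenses=-215 Inventory=123 Loans=92
After txn 4 (Dr Inventory, Cr Expenses, amount 187): Expenses=-402 Inventory=310 Loans=92
After txn 5 (Dr Inventory, Cr Loans, amount 468): Expenses=-402 Inventory=778 Loans=-376
After txn 6 (Dr Inventory, Cr Loans, amount 302): Expenses=-402 Inventory=1080 Loans=-678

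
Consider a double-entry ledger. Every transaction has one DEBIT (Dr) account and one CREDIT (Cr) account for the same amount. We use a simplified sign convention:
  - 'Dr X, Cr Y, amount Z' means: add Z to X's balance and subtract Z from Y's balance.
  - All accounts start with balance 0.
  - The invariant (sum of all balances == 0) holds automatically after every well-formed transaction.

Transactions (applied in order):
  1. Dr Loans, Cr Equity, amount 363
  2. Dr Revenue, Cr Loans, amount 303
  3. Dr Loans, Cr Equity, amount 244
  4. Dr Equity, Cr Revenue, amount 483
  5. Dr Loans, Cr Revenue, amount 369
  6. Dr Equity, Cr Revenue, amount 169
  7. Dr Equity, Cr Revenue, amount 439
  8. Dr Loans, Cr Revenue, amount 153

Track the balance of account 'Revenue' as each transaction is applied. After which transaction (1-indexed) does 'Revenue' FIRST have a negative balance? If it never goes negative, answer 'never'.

Answer: 4

Derivation:
After txn 1: Revenue=0
After txn 2: Revenue=303
After txn 3: Revenue=303
After txn 4: Revenue=-180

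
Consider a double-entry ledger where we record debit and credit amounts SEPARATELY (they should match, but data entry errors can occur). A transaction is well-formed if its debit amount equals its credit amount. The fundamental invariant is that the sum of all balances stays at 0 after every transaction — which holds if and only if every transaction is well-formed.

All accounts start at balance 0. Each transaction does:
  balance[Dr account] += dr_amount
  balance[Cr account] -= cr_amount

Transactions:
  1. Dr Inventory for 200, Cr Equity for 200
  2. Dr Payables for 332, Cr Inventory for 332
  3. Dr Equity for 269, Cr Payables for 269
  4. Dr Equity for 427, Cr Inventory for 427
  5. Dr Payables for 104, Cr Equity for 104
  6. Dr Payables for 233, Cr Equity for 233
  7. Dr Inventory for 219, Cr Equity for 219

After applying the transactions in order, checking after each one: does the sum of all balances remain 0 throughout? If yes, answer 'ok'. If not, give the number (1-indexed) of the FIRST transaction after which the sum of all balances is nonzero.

After txn 1: dr=200 cr=200 sum_balances=0
After txn 2: dr=332 cr=332 sum_balances=0
After txn 3: dr=269 cr=269 sum_balances=0
After txn 4: dr=427 cr=427 sum_balances=0
After txn 5: dr=104 cr=104 sum_balances=0
After txn 6: dr=233 cr=233 sum_balances=0
After txn 7: dr=219 cr=219 sum_balances=0

Answer: ok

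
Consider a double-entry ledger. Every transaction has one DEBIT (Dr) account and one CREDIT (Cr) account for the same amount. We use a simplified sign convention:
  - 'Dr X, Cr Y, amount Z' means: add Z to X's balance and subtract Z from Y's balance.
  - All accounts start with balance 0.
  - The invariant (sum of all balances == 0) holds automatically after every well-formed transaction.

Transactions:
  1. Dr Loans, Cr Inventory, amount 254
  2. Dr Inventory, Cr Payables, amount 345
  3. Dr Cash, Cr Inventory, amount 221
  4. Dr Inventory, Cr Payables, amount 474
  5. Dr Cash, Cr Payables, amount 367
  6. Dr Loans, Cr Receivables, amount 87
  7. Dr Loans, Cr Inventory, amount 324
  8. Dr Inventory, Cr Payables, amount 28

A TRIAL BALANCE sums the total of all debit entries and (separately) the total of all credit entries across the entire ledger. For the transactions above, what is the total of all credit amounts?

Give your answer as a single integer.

Answer: 2100

Derivation:
Txn 1: credit+=254
Txn 2: credit+=345
Txn 3: credit+=221
Txn 4: credit+=474
Txn 5: credit+=367
Txn 6: credit+=87
Txn 7: credit+=324
Txn 8: credit+=28
Total credits = 2100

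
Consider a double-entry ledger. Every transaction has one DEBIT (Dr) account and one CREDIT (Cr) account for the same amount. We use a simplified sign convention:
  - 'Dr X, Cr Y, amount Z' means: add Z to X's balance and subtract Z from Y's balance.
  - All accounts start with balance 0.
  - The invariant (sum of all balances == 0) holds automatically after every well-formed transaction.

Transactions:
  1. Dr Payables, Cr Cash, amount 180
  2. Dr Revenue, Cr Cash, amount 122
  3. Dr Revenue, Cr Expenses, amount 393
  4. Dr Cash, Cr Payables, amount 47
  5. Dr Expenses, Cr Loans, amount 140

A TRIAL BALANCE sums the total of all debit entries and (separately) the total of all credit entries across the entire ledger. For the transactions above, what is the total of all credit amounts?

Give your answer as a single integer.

Txn 1: credit+=180
Txn 2: credit+=122
Txn 3: credit+=393
Txn 4: credit+=47
Txn 5: credit+=140
Total credits = 882

Answer: 882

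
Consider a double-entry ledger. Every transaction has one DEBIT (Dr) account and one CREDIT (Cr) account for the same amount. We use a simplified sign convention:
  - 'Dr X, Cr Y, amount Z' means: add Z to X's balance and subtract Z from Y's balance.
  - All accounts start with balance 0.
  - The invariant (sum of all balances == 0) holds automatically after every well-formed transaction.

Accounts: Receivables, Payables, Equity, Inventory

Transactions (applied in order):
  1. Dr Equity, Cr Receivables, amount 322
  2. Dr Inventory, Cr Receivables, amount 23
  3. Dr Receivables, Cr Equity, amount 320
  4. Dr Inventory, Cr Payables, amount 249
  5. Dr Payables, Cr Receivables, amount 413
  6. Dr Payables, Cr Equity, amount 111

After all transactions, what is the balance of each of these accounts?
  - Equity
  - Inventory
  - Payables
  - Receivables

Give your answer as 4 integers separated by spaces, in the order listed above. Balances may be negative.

Answer: -109 272 275 -438

Derivation:
After txn 1 (Dr Equity, Cr Receivables, amount 322): Equity=322 Receivables=-322
After txn 2 (Dr Inventory, Cr Receivables, amount 23): Equity=322 Inventory=23 Receivables=-345
After txn 3 (Dr Receivables, Cr Equity, amount 320): Equity=2 Inventory=23 Receivables=-25
After txn 4 (Dr Inventory, Cr Payables, amount 249): Equity=2 Inventory=272 Payables=-249 Receivables=-25
After txn 5 (Dr Payables, Cr Receivables, amount 413): Equity=2 Inventory=272 Payables=164 Receivables=-438
After txn 6 (Dr Payables, Cr Equity, amount 111): Equity=-109 Inventory=272 Payables=275 Receivables=-438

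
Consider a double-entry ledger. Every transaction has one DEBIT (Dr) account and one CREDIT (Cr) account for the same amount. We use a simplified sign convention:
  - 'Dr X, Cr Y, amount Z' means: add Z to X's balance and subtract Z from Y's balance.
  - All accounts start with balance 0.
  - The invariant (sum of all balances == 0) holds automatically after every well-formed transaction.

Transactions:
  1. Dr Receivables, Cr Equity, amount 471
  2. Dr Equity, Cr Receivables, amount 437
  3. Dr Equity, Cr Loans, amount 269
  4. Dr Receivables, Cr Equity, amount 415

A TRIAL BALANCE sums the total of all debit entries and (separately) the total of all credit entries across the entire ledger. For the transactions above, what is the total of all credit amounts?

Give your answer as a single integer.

Answer: 1592

Derivation:
Txn 1: credit+=471
Txn 2: credit+=437
Txn 3: credit+=269
Txn 4: credit+=415
Total credits = 1592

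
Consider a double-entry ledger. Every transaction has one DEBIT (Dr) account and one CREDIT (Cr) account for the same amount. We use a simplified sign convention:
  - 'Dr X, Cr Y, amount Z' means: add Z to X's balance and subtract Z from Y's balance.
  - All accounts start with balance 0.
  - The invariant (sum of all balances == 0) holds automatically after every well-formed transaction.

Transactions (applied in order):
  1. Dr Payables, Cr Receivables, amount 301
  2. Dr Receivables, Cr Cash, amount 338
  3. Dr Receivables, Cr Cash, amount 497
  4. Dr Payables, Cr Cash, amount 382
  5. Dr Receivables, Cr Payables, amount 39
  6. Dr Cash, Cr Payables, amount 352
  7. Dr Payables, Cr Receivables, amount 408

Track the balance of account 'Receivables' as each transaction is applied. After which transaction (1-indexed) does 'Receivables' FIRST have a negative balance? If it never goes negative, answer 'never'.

Answer: 1

Derivation:
After txn 1: Receivables=-301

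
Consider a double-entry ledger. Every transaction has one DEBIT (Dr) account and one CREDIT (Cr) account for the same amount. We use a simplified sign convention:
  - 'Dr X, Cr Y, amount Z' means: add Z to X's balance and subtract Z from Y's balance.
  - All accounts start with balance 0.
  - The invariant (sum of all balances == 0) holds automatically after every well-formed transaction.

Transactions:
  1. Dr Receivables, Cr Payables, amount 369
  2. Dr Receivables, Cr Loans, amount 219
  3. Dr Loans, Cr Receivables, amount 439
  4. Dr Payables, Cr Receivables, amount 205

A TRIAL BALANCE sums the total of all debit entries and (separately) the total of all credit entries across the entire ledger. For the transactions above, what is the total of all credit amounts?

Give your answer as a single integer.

Answer: 1232

Derivation:
Txn 1: credit+=369
Txn 2: credit+=219
Txn 3: credit+=439
Txn 4: credit+=205
Total credits = 1232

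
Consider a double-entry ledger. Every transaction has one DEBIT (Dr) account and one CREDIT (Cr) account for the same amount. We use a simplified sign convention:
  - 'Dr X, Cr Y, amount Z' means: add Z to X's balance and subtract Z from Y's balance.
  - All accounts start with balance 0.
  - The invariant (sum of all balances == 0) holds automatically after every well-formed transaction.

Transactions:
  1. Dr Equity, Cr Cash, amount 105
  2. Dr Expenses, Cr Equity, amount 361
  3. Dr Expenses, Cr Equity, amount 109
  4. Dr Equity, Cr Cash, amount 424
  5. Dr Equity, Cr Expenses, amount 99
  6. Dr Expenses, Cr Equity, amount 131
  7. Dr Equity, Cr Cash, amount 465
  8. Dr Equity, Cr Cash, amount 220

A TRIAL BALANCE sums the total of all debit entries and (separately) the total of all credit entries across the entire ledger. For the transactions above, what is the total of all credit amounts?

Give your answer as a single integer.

Answer: 1914

Derivation:
Txn 1: credit+=105
Txn 2: credit+=361
Txn 3: credit+=109
Txn 4: credit+=424
Txn 5: credit+=99
Txn 6: credit+=131
Txn 7: credit+=465
Txn 8: credit+=220
Total credits = 1914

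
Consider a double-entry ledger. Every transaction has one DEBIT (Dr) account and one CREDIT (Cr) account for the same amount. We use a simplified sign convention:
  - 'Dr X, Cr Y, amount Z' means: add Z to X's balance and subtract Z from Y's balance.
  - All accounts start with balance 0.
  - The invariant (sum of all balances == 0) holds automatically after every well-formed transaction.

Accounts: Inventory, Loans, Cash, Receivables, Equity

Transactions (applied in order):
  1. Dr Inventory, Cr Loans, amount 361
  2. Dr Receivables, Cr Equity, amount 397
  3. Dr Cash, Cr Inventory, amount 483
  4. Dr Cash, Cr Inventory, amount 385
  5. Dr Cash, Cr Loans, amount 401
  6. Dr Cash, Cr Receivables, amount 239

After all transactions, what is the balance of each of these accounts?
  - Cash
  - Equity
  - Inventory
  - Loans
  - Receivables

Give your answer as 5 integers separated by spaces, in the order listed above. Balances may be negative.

After txn 1 (Dr Inventory, Cr Loans, amount 361): Inventory=361 Loans=-361
After txn 2 (Dr Receivables, Cr Equity, amount 397): Equity=-397 Inventory=361 Loans=-361 Receivables=397
After txn 3 (Dr Cash, Cr Inventory, amount 483): Cash=483 Equity=-397 Inventory=-122 Loans=-361 Receivables=397
After txn 4 (Dr Cash, Cr Inventory, amount 385): Cash=868 Equity=-397 Inventory=-507 Loans=-361 Receivables=397
After txn 5 (Dr Cash, Cr Loans, amount 401): Cash=1269 Equity=-397 Inventory=-507 Loans=-762 Receivables=397
After txn 6 (Dr Cash, Cr Receivables, amount 239): Cash=1508 Equity=-397 Inventory=-507 Loans=-762 Receivables=158

Answer: 1508 -397 -507 -762 158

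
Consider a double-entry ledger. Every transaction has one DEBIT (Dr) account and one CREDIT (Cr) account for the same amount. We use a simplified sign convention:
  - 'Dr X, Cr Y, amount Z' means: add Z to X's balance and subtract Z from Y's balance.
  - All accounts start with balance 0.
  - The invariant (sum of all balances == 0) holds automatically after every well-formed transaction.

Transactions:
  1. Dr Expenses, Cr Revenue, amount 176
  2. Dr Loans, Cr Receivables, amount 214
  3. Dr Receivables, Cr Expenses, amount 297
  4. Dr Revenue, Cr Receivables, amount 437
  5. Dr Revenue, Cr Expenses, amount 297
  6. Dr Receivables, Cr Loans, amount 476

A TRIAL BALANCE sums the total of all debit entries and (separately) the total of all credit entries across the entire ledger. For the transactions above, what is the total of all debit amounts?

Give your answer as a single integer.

Txn 1: debit+=176
Txn 2: debit+=214
Txn 3: debit+=297
Txn 4: debit+=437
Txn 5: debit+=297
Txn 6: debit+=476
Total debits = 1897

Answer: 1897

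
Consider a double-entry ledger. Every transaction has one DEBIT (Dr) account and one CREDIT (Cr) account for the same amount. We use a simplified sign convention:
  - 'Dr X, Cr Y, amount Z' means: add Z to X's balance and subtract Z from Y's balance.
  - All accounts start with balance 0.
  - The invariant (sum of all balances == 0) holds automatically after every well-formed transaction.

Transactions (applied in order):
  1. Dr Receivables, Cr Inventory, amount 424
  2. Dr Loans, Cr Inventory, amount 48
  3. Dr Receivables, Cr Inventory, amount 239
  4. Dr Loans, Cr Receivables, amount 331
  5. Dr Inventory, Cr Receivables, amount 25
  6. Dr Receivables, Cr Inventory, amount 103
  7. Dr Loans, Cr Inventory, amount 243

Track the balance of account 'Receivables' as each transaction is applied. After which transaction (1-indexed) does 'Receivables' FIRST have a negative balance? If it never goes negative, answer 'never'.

After txn 1: Receivables=424
After txn 2: Receivables=424
After txn 3: Receivables=663
After txn 4: Receivables=332
After txn 5: Receivables=307
After txn 6: Receivables=410
After txn 7: Receivables=410

Answer: never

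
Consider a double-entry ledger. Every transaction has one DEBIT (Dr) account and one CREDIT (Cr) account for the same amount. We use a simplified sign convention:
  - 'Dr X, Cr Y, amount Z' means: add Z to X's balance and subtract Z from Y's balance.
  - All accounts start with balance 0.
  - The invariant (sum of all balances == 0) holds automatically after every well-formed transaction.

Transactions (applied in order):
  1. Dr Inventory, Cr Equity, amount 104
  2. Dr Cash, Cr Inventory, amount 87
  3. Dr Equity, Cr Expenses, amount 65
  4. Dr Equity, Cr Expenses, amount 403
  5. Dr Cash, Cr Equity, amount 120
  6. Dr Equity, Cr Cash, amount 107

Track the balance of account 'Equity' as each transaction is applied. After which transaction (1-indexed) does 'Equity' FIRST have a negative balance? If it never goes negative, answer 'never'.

Answer: 1

Derivation:
After txn 1: Equity=-104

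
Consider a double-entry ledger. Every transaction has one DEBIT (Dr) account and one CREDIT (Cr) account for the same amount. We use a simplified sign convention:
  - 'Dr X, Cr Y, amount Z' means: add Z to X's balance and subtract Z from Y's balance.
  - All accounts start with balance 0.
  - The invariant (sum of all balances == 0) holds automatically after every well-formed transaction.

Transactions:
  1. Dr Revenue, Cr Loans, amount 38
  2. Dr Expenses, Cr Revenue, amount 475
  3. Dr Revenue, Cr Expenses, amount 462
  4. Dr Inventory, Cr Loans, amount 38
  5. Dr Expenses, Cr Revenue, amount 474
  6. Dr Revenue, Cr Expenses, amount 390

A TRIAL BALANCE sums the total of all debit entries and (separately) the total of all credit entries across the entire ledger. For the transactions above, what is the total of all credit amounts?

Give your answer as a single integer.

Txn 1: credit+=38
Txn 2: credit+=475
Txn 3: credit+=462
Txn 4: credit+=38
Txn 5: credit+=474
Txn 6: credit+=390
Total credits = 1877

Answer: 1877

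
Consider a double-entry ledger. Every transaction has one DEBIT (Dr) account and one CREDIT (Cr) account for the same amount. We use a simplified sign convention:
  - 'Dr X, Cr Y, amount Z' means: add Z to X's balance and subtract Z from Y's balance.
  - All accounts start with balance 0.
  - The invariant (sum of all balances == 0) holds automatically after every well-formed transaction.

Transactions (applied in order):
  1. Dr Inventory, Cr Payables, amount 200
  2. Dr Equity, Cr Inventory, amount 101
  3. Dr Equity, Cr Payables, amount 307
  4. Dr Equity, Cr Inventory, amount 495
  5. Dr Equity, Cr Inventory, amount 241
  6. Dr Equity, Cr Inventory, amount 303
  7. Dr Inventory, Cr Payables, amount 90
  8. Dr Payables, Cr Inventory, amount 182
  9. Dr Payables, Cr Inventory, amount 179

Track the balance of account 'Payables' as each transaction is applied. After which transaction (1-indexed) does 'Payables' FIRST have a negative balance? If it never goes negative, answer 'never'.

Answer: 1

Derivation:
After txn 1: Payables=-200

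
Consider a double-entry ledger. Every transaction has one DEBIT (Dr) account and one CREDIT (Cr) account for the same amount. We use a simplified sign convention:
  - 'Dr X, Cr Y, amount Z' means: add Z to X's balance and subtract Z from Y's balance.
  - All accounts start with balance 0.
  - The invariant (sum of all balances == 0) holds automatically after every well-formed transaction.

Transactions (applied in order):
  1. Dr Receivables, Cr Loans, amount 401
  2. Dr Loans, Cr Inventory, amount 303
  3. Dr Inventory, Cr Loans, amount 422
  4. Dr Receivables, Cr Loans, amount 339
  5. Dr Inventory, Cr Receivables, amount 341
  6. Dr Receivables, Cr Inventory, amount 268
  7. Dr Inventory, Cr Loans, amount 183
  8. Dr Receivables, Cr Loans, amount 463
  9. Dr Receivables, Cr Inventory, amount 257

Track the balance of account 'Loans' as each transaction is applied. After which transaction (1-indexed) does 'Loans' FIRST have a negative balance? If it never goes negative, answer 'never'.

Answer: 1

Derivation:
After txn 1: Loans=-401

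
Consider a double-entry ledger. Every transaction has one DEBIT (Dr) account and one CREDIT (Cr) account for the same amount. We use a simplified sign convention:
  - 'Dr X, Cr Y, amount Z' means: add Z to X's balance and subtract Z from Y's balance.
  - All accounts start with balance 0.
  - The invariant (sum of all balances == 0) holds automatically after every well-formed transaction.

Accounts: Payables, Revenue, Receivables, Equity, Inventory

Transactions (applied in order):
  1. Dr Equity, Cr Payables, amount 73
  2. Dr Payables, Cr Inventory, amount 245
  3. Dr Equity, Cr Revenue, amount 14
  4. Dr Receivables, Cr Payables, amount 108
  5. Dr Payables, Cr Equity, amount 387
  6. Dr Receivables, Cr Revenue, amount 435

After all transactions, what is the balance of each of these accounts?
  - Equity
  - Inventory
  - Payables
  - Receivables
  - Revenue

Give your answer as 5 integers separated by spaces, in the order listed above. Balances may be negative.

After txn 1 (Dr Equity, Cr Payables, amount 73): Equity=73 Payables=-73
After txn 2 (Dr Payables, Cr Inventory, amount 245): Equity=73 Inventory=-245 Payables=172
After txn 3 (Dr Equity, Cr Revenue, amount 14): Equity=87 Inventory=-245 Payables=172 Revenue=-14
After txn 4 (Dr Receivables, Cr Payables, amount 108): Equity=87 Inventory=-245 Payables=64 Receivables=108 Revenue=-14
After txn 5 (Dr Payables, Cr Equity, amount 387): Equity=-300 Inventory=-245 Payables=451 Receivables=108 Revenue=-14
After txn 6 (Dr Receivables, Cr Revenue, amount 435): Equity=-300 Inventory=-245 Payables=451 Receivables=543 Revenue=-449

Answer: -300 -245 451 543 -449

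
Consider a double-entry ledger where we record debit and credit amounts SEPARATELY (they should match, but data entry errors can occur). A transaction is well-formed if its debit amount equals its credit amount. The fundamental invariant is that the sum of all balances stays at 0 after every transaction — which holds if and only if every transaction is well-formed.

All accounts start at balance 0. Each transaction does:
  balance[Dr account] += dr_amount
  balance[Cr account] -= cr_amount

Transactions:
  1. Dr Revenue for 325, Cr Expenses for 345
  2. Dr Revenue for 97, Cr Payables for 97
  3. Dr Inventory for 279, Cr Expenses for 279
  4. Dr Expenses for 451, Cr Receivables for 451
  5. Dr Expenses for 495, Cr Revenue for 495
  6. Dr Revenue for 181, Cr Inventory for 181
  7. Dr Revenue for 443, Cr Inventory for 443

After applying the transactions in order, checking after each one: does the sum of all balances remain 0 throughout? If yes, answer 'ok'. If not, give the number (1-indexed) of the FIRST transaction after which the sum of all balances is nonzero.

After txn 1: dr=325 cr=345 sum_balances=-20
After txn 2: dr=97 cr=97 sum_balances=-20
After txn 3: dr=279 cr=279 sum_balances=-20
After txn 4: dr=451 cr=451 sum_balances=-20
After txn 5: dr=495 cr=495 sum_balances=-20
After txn 6: dr=181 cr=181 sum_balances=-20
After txn 7: dr=443 cr=443 sum_balances=-20

Answer: 1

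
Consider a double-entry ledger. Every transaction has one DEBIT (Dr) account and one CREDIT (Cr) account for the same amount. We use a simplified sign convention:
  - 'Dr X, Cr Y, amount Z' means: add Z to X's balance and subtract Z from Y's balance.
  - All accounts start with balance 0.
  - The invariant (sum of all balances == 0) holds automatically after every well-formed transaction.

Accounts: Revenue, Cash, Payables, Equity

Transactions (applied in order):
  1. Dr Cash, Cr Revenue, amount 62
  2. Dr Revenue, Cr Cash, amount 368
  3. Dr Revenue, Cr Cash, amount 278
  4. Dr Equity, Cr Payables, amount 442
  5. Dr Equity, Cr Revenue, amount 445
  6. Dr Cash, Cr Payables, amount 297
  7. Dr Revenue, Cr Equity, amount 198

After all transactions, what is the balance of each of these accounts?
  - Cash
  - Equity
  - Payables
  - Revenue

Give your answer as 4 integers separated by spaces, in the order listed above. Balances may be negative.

After txn 1 (Dr Cash, Cr Revenue, amount 62): Cash=62 Revenue=-62
After txn 2 (Dr Revenue, Cr Cash, amount 368): Cash=-306 Revenue=306
After txn 3 (Dr Revenue, Cr Cash, amount 278): Cash=-584 Revenue=584
After txn 4 (Dr Equity, Cr Payables, amount 442): Cash=-584 Equity=442 Payables=-442 Revenue=584
After txn 5 (Dr Equity, Cr Revenue, amount 445): Cash=-584 Equity=887 Payables=-442 Revenue=139
After txn 6 (Dr Cash, Cr Payables, amount 297): Cash=-287 Equity=887 Payables=-739 Revenue=139
After txn 7 (Dr Revenue, Cr Equity, amount 198): Cash=-287 Equity=689 Payables=-739 Revenue=337

Answer: -287 689 -739 337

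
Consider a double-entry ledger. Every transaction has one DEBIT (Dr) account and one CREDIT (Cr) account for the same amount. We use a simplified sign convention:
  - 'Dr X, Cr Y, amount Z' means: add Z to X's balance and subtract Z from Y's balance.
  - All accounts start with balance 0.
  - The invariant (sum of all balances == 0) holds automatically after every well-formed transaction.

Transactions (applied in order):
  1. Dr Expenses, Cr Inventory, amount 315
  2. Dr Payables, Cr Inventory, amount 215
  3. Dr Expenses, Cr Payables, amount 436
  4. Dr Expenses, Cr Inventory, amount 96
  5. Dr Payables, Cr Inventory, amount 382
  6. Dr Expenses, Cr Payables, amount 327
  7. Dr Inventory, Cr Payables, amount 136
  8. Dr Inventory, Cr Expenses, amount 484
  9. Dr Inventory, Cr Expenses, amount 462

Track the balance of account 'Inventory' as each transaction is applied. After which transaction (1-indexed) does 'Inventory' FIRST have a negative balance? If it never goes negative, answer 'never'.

After txn 1: Inventory=-315

Answer: 1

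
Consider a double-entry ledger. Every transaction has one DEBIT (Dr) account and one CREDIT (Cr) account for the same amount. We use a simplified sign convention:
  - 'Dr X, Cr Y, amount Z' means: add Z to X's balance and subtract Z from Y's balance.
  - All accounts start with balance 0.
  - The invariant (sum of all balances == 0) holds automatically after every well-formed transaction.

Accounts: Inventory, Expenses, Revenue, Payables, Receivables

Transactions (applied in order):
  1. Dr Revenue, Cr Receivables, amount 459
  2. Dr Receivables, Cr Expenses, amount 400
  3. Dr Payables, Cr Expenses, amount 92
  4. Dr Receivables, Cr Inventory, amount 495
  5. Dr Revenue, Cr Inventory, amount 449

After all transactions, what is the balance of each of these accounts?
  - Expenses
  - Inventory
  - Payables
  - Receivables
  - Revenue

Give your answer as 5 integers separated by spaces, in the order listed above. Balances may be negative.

After txn 1 (Dr Revenue, Cr Receivables, amount 459): Receivables=-459 Revenue=459
After txn 2 (Dr Receivables, Cr Expenses, amount 400): Expenses=-400 Receivables=-59 Revenue=459
After txn 3 (Dr Payables, Cr Expenses, amount 92): Expenses=-492 Payables=92 Receivables=-59 Revenue=459
After txn 4 (Dr Receivables, Cr Inventory, amount 495): Expenses=-492 Inventory=-495 Payables=92 Receivables=436 Revenue=459
After txn 5 (Dr Revenue, Cr Inventory, amount 449): Expenses=-492 Inventory=-944 Payables=92 Receivables=436 Revenue=908

Answer: -492 -944 92 436 908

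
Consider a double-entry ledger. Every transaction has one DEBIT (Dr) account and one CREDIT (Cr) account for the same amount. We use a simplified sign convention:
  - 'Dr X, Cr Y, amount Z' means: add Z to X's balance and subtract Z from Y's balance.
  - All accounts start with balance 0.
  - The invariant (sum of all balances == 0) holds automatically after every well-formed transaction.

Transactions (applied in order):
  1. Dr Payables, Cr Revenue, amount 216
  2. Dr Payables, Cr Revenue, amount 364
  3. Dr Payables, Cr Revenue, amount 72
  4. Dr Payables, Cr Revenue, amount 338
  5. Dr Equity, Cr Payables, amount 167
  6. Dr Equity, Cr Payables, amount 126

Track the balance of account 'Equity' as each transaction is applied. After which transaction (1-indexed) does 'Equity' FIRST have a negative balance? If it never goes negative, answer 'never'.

After txn 1: Equity=0
After txn 2: Equity=0
After txn 3: Equity=0
After txn 4: Equity=0
After txn 5: Equity=167
After txn 6: Equity=293

Answer: never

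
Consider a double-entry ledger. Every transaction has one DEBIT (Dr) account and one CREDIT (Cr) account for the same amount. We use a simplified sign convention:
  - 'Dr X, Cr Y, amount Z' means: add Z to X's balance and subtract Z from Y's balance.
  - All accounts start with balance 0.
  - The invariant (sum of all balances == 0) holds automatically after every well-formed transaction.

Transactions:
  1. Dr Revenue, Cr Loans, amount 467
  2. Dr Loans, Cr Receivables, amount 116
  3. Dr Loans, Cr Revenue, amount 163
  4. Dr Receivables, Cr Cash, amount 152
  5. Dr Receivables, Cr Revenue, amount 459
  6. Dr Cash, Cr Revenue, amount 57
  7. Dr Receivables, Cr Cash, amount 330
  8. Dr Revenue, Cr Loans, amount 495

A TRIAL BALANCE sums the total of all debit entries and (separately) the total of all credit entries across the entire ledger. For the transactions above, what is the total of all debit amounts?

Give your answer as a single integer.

Txn 1: debit+=467
Txn 2: debit+=116
Txn 3: debit+=163
Txn 4: debit+=152
Txn 5: debit+=459
Txn 6: debit+=57
Txn 7: debit+=330
Txn 8: debit+=495
Total debits = 2239

Answer: 2239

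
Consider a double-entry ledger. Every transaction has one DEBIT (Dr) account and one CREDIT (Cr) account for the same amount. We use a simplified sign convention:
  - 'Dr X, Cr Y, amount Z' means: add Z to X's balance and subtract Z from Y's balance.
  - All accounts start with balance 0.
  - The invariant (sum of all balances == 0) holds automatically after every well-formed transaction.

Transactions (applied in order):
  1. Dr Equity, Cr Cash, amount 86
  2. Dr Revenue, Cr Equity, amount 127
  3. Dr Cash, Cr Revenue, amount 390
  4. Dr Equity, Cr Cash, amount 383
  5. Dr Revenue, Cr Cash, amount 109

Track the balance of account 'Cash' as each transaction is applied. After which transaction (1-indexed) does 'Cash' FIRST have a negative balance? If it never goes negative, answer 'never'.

After txn 1: Cash=-86

Answer: 1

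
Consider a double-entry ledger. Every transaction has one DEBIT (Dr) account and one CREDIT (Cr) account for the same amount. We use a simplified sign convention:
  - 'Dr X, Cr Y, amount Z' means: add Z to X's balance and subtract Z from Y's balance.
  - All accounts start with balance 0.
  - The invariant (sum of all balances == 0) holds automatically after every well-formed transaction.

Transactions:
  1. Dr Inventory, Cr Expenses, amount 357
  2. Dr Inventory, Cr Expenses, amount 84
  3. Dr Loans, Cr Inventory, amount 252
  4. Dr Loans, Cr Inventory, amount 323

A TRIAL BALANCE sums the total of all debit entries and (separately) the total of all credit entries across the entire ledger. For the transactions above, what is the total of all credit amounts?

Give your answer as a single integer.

Answer: 1016

Derivation:
Txn 1: credit+=357
Txn 2: credit+=84
Txn 3: credit+=252
Txn 4: credit+=323
Total credits = 1016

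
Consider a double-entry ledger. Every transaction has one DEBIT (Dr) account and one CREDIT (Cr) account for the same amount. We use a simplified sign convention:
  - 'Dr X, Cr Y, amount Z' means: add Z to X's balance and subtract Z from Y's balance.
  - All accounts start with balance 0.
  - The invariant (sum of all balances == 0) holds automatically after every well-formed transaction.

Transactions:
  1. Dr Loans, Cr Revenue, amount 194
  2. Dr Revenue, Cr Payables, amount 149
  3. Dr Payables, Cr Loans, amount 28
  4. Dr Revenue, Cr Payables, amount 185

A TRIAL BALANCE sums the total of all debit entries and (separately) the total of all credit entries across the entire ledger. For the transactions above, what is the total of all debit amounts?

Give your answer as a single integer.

Txn 1: debit+=194
Txn 2: debit+=149
Txn 3: debit+=28
Txn 4: debit+=185
Total debits = 556

Answer: 556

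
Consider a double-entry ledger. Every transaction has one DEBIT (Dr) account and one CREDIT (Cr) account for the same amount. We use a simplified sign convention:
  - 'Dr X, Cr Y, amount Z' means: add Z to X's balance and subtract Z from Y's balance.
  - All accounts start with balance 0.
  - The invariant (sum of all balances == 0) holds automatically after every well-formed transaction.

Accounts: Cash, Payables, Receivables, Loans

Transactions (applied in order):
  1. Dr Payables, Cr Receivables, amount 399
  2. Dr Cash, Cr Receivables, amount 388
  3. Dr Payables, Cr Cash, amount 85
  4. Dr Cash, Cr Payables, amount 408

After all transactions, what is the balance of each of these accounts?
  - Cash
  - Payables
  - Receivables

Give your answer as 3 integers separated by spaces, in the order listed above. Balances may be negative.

Answer: 711 76 -787

Derivation:
After txn 1 (Dr Payables, Cr Receivables, amount 399): Payables=399 Receivables=-399
After txn 2 (Dr Cash, Cr Receivables, amount 388): Cash=388 Payables=399 Receivables=-787
After txn 3 (Dr Payables, Cr Cash, amount 85): Cash=303 Payables=484 Receivables=-787
After txn 4 (Dr Cash, Cr Payables, amount 408): Cash=711 Payables=76 Receivables=-787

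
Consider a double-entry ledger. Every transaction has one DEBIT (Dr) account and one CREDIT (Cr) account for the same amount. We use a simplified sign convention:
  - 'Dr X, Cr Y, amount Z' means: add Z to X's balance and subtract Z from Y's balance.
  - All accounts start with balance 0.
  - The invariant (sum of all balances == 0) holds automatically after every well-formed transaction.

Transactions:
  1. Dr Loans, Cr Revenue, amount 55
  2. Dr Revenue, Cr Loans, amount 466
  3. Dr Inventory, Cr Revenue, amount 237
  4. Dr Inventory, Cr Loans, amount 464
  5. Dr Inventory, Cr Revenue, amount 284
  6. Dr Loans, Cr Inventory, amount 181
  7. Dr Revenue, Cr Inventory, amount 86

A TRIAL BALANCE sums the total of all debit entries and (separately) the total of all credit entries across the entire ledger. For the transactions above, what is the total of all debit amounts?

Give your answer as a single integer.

Answer: 1773

Derivation:
Txn 1: debit+=55
Txn 2: debit+=466
Txn 3: debit+=237
Txn 4: debit+=464
Txn 5: debit+=284
Txn 6: debit+=181
Txn 7: debit+=86
Total debits = 1773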